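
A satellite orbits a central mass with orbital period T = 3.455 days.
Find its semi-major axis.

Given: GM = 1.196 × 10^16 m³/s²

Convert to SI: T = 3.455 days = 298512 s.
Invert Kepler's third law: a = (GM · T² / (4π²))^(1/3).
Substituting T = 298512 s and GM = 1.196e+16 m³/s²:
a = (1.196e+16 · (298512)² / (4π²))^(1/3) m
a ≈ 3e+08 m = 300 Mm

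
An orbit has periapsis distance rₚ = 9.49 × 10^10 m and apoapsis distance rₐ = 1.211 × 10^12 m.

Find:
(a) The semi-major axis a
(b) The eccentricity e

(a) a = (rₚ + rₐ) / 2 = (9.49e+10 + 1.211e+12) / 2 ≈ 6.53e+11 m = 6.529 × 10^11 m.
(b) e = (rₐ − rₚ) / (rₐ + rₚ) = (1.211e+12 − 9.49e+10) / (1.211e+12 + 9.49e+10) ≈ 0.8547.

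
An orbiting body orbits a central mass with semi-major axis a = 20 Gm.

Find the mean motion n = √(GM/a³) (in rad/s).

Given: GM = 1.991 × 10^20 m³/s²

Convert to SI: a = 20 Gm = 2e+10 m.
n = √(GM / a³).
n = √(1.991e+20 / (2e+10)³) rad/s ≈ 4.989e-06 rad/s.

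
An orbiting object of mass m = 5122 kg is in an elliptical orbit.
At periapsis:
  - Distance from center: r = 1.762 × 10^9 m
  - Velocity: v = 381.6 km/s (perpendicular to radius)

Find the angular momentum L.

Convert to SI: v = 381.6 km/s = 381600 m/s.
Since v is perpendicular to r, L = m · v · r.
L = 5122 · 381600 · 1.762e+09 kg·m²/s ≈ 3.444e+18 kg·m²/s.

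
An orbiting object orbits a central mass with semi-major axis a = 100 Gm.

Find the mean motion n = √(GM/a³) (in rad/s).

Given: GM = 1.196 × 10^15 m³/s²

Convert to SI: a = 100 Gm = 1e+11 m.
n = √(GM / a³).
n = √(1.196e+15 / (1e+11)³) rad/s ≈ 1.094e-09 rad/s.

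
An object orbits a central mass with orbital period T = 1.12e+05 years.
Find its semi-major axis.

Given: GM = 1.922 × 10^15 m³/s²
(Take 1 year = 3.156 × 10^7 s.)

Convert to SI: T = 1.12e+05 years = 3.53472e+12 s.
Invert Kepler's third law: a = (GM · T² / (4π²))^(1/3).
Substituting T = 3.53472e+12 s and GM = 1.922e+15 m³/s²:
a = (1.922e+15 · (3.53472e+12)² / (4π²))^(1/3) m
a ≈ 8.473e+12 m = 8.473 × 10^12 m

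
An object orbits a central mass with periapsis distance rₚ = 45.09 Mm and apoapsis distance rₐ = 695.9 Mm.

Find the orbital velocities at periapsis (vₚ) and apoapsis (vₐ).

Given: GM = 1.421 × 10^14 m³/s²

Convert to SI: rₚ = 45.09 Mm = 4.509e+07 m; rₐ = 695.9 Mm = 6.959e+08 m.
Use the vis-viva equation v² = GM(2/r − 1/a) with a = (rₚ + rₐ)/2 = (4.509e+07 + 6.959e+08)/2 = 3.70495e+08 m.
vₚ = √(GM · (2/rₚ − 1/a)) = √(1.421e+14 · (2/4.509e+07 − 1/3.70495e+08)) m/s ≈ 2433 m/s = 2.433 km/s.
vₐ = √(GM · (2/rₐ − 1/a)) = √(1.421e+14 · (2/6.959e+08 − 1/3.70495e+08)) m/s ≈ 157.6 m/s = 157.6 m/s.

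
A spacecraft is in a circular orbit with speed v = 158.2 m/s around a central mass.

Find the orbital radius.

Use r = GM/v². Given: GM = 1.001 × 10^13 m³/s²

For a circular orbit, v² = GM / r, so r = GM / v².
r = 1.001e+13 / (158.2)² m ≈ 4e+08 m = 400 Mm.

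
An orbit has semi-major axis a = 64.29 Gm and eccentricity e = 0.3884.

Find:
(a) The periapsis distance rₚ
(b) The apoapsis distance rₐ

Convert to SI: a = 64.29 Gm = 6.429e+10 m.
(a) rₚ = a(1 − e) = 6.429e+10 · (1 − 0.3884) = 6.429e+10 · 0.6116 ≈ 3.932e+10 m = 39.32 Gm.
(b) rₐ = a(1 + e) = 6.429e+10 · (1 + 0.3884) = 6.429e+10 · 1.3884 ≈ 8.926e+10 m = 89.26 Gm.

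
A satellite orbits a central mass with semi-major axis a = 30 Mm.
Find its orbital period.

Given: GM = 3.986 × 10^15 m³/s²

Convert to SI: a = 30 Mm = 3e+07 m.
Kepler's third law: T = 2π √(a³ / GM).
Substituting a = 3e+07 m and GM = 3.986e+15 m³/s²:
T = 2π √((3e+07)³ / 3.986e+15) s
T ≈ 1.635e+04 s = 4.542 hours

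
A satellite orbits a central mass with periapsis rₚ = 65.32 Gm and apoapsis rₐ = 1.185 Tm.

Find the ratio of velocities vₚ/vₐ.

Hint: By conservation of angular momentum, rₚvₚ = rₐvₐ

Convert to SI: rₚ = 65.32 Gm = 6.532e+10 m; rₐ = 1.185 Tm = 1.185e+12 m.
Conservation of angular momentum gives rₚvₚ = rₐvₐ, so vₚ/vₐ = rₐ/rₚ.
vₚ/vₐ = 1.185e+12 / 6.532e+10 ≈ 18.14.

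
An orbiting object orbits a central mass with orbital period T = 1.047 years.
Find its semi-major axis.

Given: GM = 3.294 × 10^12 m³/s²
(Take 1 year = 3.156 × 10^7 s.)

Convert to SI: T = 1.047 years = 3.30433e+07 s.
Invert Kepler's third law: a = (GM · T² / (4π²))^(1/3).
Substituting T = 3.30433e+07 s and GM = 3.294e+12 m³/s²:
a = (3.294e+12 · (3.30433e+07)² / (4π²))^(1/3) m
a ≈ 4.5e+08 m = 4.5 × 10^8 m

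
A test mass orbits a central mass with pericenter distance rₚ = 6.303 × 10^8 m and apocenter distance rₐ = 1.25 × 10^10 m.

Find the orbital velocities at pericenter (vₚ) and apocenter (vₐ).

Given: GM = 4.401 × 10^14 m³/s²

Use the vis-viva equation v² = GM(2/r − 1/a) with a = (rₚ + rₐ)/2 = (6.303e+08 + 1.25e+10)/2 = 6.56515e+09 m.
vₚ = √(GM · (2/rₚ − 1/a)) = √(4.401e+14 · (2/6.303e+08 − 1/6.56515e+09)) m/s ≈ 1153 m/s = 1.153 km/s.
vₐ = √(GM · (2/rₐ − 1/a)) = √(4.401e+14 · (2/1.25e+10 − 1/6.56515e+09)) m/s ≈ 58.14 m/s = 58.14 m/s.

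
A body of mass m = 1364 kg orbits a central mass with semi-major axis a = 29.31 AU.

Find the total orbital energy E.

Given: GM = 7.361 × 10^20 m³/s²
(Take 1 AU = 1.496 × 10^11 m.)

Convert to SI: a = 29.31 AU = 4.38478e+12 m.
E = −GMm / (2a).
E = −7.361e+20 · 1364 / (2 · 4.38478e+12) J ≈ -1.145e+11 J = -114.5 GJ.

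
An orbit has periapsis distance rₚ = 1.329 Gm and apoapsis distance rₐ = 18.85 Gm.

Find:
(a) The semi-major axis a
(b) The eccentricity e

Convert to SI: rₚ = 1.329 Gm = 1.329e+09 m; rₐ = 18.85 Gm = 1.885e+10 m.
(a) a = (rₚ + rₐ) / 2 = (1.329e+09 + 1.885e+10) / 2 ≈ 1.009e+10 m = 10.09 Gm.
(b) e = (rₐ − rₚ) / (rₐ + rₚ) = (1.885e+10 − 1.329e+09) / (1.885e+10 + 1.329e+09) ≈ 0.8683.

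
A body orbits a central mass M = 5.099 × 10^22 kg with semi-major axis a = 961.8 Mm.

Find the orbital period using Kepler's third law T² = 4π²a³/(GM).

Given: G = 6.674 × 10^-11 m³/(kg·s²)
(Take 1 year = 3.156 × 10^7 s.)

Convert to SI: a = 961.8 Mm = 9.618e+08 m.
GM = G · M = 6.674e-11 · 5.099e+22 = 3.40307e+12 m³/s².
Kepler's third law: T = 2π √(a³ / GM).
Substituting a = 9.618e+08 m and GM = 3.40307e+12 m³/s²:
T = 2π √((9.618e+08)³ / 3.40307e+12) s
T ≈ 1.016e+08 s = 3.219 years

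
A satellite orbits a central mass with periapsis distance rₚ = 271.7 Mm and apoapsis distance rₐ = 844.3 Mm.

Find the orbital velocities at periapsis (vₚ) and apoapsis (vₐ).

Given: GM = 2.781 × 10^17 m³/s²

Convert to SI: rₚ = 271.7 Mm = 2.717e+08 m; rₐ = 844.3 Mm = 8.443e+08 m.
Use the vis-viva equation v² = GM(2/r − 1/a) with a = (rₚ + rₐ)/2 = (2.717e+08 + 8.443e+08)/2 = 5.58e+08 m.
vₚ = √(GM · (2/rₚ − 1/a)) = √(2.781e+17 · (2/2.717e+08 − 1/5.58e+08)) m/s ≈ 3.935e+04 m/s = 39.35 km/s.
vₐ = √(GM · (2/rₐ − 1/a)) = √(2.781e+17 · (2/8.443e+08 − 1/5.58e+08)) m/s ≈ 1.266e+04 m/s = 12.66 km/s.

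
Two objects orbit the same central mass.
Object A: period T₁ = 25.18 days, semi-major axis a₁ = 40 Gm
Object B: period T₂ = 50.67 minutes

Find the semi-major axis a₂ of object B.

Convert to SI: T₁ = 25.18 days = 2.17555e+06 s; a₁ = 40 Gm = 4e+10 m; T₂ = 50.67 minutes = 3040.2 s.
Kepler's third law: (T₁/T₂)² = (a₁/a₂)³ ⇒ a₂ = a₁ · (T₂/T₁)^(2/3).
T₂/T₁ = 3040.2 / 2.17555e+06 = 0.00139744.
a₂ = 4e+10 · (0.00139744)^(2/3) m ≈ 5e+08 m = 500 Mm.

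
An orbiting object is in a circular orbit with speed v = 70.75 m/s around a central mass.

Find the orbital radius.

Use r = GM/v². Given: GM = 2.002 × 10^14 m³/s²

For a circular orbit, v² = GM / r, so r = GM / v².
r = 2.002e+14 / (70.75)² m ≈ 4e+10 m = 40 Gm.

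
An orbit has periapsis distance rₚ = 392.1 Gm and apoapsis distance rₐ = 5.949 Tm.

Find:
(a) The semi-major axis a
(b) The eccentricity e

Convert to SI: rₚ = 392.1 Gm = 3.921e+11 m; rₐ = 5.949 Tm = 5.949e+12 m.
(a) a = (rₚ + rₐ) / 2 = (3.921e+11 + 5.949e+12) / 2 ≈ 3.171e+12 m = 3.171 Tm.
(b) e = (rₐ − rₚ) / (rₐ + rₚ) = (5.949e+12 − 3.921e+11) / (5.949e+12 + 3.921e+11) ≈ 0.8763.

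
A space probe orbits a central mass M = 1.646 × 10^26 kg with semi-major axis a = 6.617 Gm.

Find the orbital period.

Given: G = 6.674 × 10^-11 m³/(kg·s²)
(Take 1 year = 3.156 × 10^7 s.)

Convert to SI: a = 6.617 Gm = 6.617e+09 m.
GM = G · M = 6.674e-11 · 1.646e+26 = 1.09854e+16 m³/s².
Kepler's third law: T = 2π √(a³ / GM).
Substituting a = 6.617e+09 m and GM = 1.09854e+16 m³/s²:
T = 2π √((6.617e+09)³ / 1.09854e+16) s
T ≈ 3.227e+07 s = 1.022 years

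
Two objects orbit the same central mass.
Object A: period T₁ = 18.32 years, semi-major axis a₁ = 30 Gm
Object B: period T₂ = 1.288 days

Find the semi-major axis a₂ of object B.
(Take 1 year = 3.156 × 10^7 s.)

Convert to SI: T₁ = 18.32 years = 5.78179e+08 s; a₁ = 30 Gm = 3e+10 m; T₂ = 1.288 days = 111283 s.
Kepler's third law: (T₁/T₂)² = (a₁/a₂)³ ⇒ a₂ = a₁ · (T₂/T₁)^(2/3).
T₂/T₁ = 111283 / 5.78179e+08 = 0.000192472.
a₂ = 3e+10 · (0.000192472)^(2/3) m ≈ 1e+08 m = 100 Mm.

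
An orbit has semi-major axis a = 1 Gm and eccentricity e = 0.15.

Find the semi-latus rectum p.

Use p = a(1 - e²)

Convert to SI: a = 1 Gm = 1e+09 m.
p = a (1 − e²).
p = 1e+09 · (1 − (0.15)²) = 1e+09 · 0.9775 ≈ 9.775e+08 m = 977.5 Mm.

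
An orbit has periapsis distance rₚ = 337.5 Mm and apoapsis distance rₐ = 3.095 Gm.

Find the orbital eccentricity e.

Convert to SI: rₚ = 337.5 Mm = 3.375e+08 m; rₐ = 3.095 Gm = 3.095e+09 m.
e = (rₐ − rₚ) / (rₐ + rₚ).
e = (3.095e+09 − 3.375e+08) / (3.095e+09 + 3.375e+08) = 2.7575e+09 / 3.4325e+09 ≈ 0.8034.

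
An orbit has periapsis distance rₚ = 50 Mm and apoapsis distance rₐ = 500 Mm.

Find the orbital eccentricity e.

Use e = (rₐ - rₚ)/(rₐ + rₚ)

Convert to SI: rₚ = 50 Mm = 5e+07 m; rₐ = 500 Mm = 5e+08 m.
e = (rₐ − rₚ) / (rₐ + rₚ).
e = (5e+08 − 5e+07) / (5e+08 + 5e+07) = 4.5e+08 / 5.5e+08 ≈ 0.8182.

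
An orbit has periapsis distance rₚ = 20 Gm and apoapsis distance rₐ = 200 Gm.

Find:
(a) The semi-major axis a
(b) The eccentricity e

Convert to SI: rₚ = 20 Gm = 2e+10 m; rₐ = 200 Gm = 2e+11 m.
(a) a = (rₚ + rₐ) / 2 = (2e+10 + 2e+11) / 2 ≈ 1.1e+11 m = 110 Gm.
(b) e = (rₐ − rₚ) / (rₐ + rₚ) = (2e+11 − 2e+10) / (2e+11 + 2e+10) ≈ 0.8182.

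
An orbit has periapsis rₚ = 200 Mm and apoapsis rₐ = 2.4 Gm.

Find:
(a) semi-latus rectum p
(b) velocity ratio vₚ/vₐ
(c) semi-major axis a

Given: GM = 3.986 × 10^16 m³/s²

Convert to SI: rₚ = 200 Mm = 2e+08 m; rₐ = 2.4 Gm = 2.4e+09 m.
(a) From a = (rₚ + rₐ)/2 = 1.3e+09 m and e = (rₐ − rₚ)/(rₐ + rₚ) = 0.846154, p = a(1 − e²) = 1.3e+09 · (1 − (0.846154)²) ≈ 3.692e+08 m
(b) Conservation of angular momentum (rₚvₚ = rₐvₐ) gives vₚ/vₐ = rₐ/rₚ = 2.4e+09/2e+08 ≈ 12
(c) a = (rₚ + rₐ)/2 = (2e+08 + 2.4e+09)/2 ≈ 1.3e+09 m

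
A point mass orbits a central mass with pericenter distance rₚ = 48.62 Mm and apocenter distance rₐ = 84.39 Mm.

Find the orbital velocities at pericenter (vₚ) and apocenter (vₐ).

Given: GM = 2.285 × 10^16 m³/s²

Convert to SI: rₚ = 48.62 Mm = 4.862e+07 m; rₐ = 84.39 Mm = 8.439e+07 m.
Use the vis-viva equation v² = GM(2/r − 1/a) with a = (rₚ + rₐ)/2 = (4.862e+07 + 8.439e+07)/2 = 6.6505e+07 m.
vₚ = √(GM · (2/rₚ − 1/a)) = √(2.285e+16 · (2/4.862e+07 − 1/6.6505e+07)) m/s ≈ 2.442e+04 m/s = 24.42 km/s.
vₐ = √(GM · (2/rₐ − 1/a)) = √(2.285e+16 · (2/8.439e+07 − 1/6.6505e+07)) m/s ≈ 1.407e+04 m/s = 14.07 km/s.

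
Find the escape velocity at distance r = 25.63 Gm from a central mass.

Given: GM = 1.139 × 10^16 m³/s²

Convert to SI: r = 25.63 Gm = 2.563e+10 m.
Escape velocity comes from setting total energy to zero: ½v² − GM/r = 0 ⇒ v_esc = √(2GM / r).
v_esc = √(2 · 1.139e+16 / 2.563e+10) m/s ≈ 942.8 m/s = 942.8 m/s.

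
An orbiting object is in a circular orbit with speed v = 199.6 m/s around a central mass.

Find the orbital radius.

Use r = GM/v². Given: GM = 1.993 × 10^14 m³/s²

For a circular orbit, v² = GM / r, so r = GM / v².
r = 1.993e+14 / (199.6)² m ≈ 5.002e+09 m = 5.002 Gm.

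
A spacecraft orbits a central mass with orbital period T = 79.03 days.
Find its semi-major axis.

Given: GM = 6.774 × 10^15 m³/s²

Convert to SI: T = 79.03 days = 6.82819e+06 s.
Invert Kepler's third law: a = (GM · T² / (4π²))^(1/3).
Substituting T = 6.82819e+06 s and GM = 6.774e+15 m³/s²:
a = (6.774e+15 · (6.82819e+06)² / (4π²))^(1/3) m
a ≈ 2e+09 m = 2 Gm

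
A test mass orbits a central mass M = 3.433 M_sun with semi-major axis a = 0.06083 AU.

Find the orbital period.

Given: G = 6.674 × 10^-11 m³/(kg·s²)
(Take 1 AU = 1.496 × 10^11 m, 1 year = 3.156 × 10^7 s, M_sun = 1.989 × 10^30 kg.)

Convert to SI: a = 0.06083 AU = 9.10017e+09 m; M = 3.433 M_sun = 6.82824e+30 kg.
GM = G · M = 6.674e-11 · 6.82824e+30 = 4.55717e+20 m³/s².
Kepler's third law: T = 2π √(a³ / GM).
Substituting a = 9.10017e+09 m and GM = 4.55717e+20 m³/s²:
T = 2π √((9.10017e+09)³ / 4.55717e+20) s
T ≈ 2.555e+05 s = 0.008096 years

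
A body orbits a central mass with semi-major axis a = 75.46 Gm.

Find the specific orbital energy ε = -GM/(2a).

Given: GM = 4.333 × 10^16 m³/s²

Convert to SI: a = 75.46 Gm = 7.546e+10 m.
ε = −GM / (2a).
ε = −4.333e+16 / (2 · 7.546e+10) J/kg ≈ -2.871e+05 J/kg = -287.1 kJ/kg.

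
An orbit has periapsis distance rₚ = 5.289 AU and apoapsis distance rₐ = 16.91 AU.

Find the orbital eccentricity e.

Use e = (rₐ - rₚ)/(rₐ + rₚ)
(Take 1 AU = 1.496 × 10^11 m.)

Convert to SI: rₚ = 5.289 AU = 7.91234e+11 m; rₐ = 16.91 AU = 2.52974e+12 m.
e = (rₐ − rₚ) / (rₐ + rₚ).
e = (2.52974e+12 − 7.91234e+11) / (2.52974e+12 + 7.91234e+11) = 1.7385e+12 / 3.32097e+12 ≈ 0.5235.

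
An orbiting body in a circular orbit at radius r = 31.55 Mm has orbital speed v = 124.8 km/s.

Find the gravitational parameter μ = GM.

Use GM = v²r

Convert to SI: r = 31.55 Mm = 3.155e+07 m; v = 124.8 km/s = 124800 m/s.
For a circular orbit v² = GM/r, so GM = v² · r.
GM = (124800)² · 3.155e+07 m³/s² ≈ 4.914e+17 m³/s² = 4.914 × 10^17 m³/s².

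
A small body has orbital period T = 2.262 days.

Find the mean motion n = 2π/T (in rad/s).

Convert to SI: T = 2.262 days = 195437 s.
n = 2π / T.
n = 2π / 195437 s ≈ 3.215e-05 rad/s.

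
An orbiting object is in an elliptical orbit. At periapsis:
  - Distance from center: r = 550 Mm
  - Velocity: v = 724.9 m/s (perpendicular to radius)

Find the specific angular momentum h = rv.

Convert to SI: r = 550 Mm = 5.5e+08 m.
With v perpendicular to r, h = r · v.
h = 5.5e+08 · 724.9 m²/s ≈ 3.987e+11 m²/s.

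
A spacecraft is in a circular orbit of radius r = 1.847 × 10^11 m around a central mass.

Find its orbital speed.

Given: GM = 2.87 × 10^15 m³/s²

For a circular orbit, gravity supplies the centripetal force, so v = √(GM / r).
v = √(2.87e+15 / 1.847e+11) m/s ≈ 124.7 m/s = 124.7 m/s.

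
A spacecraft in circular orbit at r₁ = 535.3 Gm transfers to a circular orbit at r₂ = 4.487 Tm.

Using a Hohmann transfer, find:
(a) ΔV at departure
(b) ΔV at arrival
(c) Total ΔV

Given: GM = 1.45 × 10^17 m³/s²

Convert to SI: r₁ = 535.3 Gm = 5.353e+11 m; r₂ = 4.487 Tm = 4.487e+12 m.
Transfer semi-major axis: a_t = (r₁ + r₂)/2 = (5.353e+11 + 4.487e+12)/2 = 2.51115e+12 m.
Circular speeds: v₁ = √(GM/r₁) = 520.458 m/s, v₂ = √(GM/r₂) = 179.765 m/s.
Transfer speeds (vis-viva v² = GM(2/r − 1/a_t)): v₁ᵗ = 695.708 m/s, v₂ᵗ = 82.9981 m/s.
(a) ΔV₁ = |v₁ᵗ − v₁| ≈ 175.3 m/s = 175.3 m/s.
(b) ΔV₂ = |v₂ − v₂ᵗ| ≈ 96.77 m/s = 96.77 m/s.
(c) ΔV_total = ΔV₁ + ΔV₂ ≈ 272 m/s = 272 m/s.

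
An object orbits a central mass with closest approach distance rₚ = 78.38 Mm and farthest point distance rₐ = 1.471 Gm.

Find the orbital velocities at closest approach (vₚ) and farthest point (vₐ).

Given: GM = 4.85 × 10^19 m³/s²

Convert to SI: rₚ = 78.38 Mm = 7.838e+07 m; rₐ = 1.471 Gm = 1.471e+09 m.
Use the vis-viva equation v² = GM(2/r − 1/a) with a = (rₚ + rₐ)/2 = (7.838e+07 + 1.471e+09)/2 = 7.7469e+08 m.
vₚ = √(GM · (2/rₚ − 1/a)) = √(4.85e+19 · (2/7.838e+07 − 1/7.7469e+08)) m/s ≈ 1.084e+06 m/s = 1084 km/s.
vₐ = √(GM · (2/rₐ − 1/a)) = √(4.85e+19 · (2/1.471e+09 − 1/7.7469e+08)) m/s ≈ 5.776e+04 m/s = 57.76 km/s.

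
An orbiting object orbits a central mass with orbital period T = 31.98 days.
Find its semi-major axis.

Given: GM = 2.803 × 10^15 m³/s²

Convert to SI: T = 31.98 days = 2.76307e+06 s.
Invert Kepler's third law: a = (GM · T² / (4π²))^(1/3).
Substituting T = 2.76307e+06 s and GM = 2.803e+15 m³/s²:
a = (2.803e+15 · (2.76307e+06)² / (4π²))^(1/3) m
a ≈ 8.154e+08 m = 815.4 Mm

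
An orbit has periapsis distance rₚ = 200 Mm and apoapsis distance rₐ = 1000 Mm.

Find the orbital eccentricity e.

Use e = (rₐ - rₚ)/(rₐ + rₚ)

Convert to SI: rₚ = 200 Mm = 2e+08 m; rₐ = 1000 Mm = 1e+09 m.
e = (rₐ − rₚ) / (rₐ + rₚ).
e = (1e+09 − 2e+08) / (1e+09 + 2e+08) = 8e+08 / 1.2e+09 ≈ 0.6667.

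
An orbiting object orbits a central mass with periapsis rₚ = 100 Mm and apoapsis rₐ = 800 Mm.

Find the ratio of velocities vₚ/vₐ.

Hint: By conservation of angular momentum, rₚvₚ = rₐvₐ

Convert to SI: rₚ = 100 Mm = 1e+08 m; rₐ = 800 Mm = 8e+08 m.
Conservation of angular momentum gives rₚvₚ = rₐvₐ, so vₚ/vₐ = rₐ/rₚ.
vₚ/vₐ = 8e+08 / 1e+08 ≈ 8.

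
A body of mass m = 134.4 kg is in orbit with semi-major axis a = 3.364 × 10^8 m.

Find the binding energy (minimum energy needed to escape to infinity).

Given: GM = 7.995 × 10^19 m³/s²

Total orbital energy is E = −GMm/(2a); binding energy is E_bind = −E = GMm/(2a).
E_bind = 7.995e+19 · 134.4 / (2 · 3.364e+08) J ≈ 1.597e+13 J = 15.97 TJ.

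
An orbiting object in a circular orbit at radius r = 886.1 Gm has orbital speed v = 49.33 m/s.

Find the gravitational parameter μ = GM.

Convert to SI: r = 886.1 Gm = 8.861e+11 m.
For a circular orbit v² = GM/r, so GM = v² · r.
GM = (49.33)² · 8.861e+11 m³/s² ≈ 2.156e+15 m³/s² = 2.156 × 10^15 m³/s².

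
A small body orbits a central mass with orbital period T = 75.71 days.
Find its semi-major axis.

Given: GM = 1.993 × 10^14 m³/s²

Convert to SI: T = 75.71 days = 6.54134e+06 s.
Invert Kepler's third law: a = (GM · T² / (4π²))^(1/3).
Substituting T = 6.54134e+06 s and GM = 1.993e+14 m³/s²:
a = (1.993e+14 · (6.54134e+06)² / (4π²))^(1/3) m
a ≈ 6e+08 m = 600 Mm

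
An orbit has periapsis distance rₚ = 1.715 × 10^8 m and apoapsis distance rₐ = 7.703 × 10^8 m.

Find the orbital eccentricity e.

e = (rₐ − rₚ) / (rₐ + rₚ).
e = (7.703e+08 − 1.715e+08) / (7.703e+08 + 1.715e+08) = 5.988e+08 / 9.418e+08 ≈ 0.6358.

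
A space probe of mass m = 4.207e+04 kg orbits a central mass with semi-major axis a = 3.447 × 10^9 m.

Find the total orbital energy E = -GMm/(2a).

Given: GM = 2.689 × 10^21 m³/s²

E = −GMm / (2a).
E = −2.689e+21 · 4.207e+04 / (2 · 3.447e+09) J ≈ -1.641e+16 J = -16.41 PJ.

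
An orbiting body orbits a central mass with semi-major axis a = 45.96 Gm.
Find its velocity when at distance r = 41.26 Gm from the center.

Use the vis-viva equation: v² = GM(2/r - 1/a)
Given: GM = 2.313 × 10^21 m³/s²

Convert to SI: a = 45.96 Gm = 4.596e+10 m; r = 41.26 Gm = 4.126e+10 m.
Vis-viva: v = √(GM · (2/r − 1/a)).
2/r − 1/a = 2/4.126e+10 − 1/4.596e+10 = 2.6715e-11 m⁻¹.
v = √(2.313e+21 · 2.6715e-11) m/s ≈ 2.486e+05 m/s = 248.6 km/s.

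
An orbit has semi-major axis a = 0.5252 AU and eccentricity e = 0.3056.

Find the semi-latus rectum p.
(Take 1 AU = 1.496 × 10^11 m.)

Convert to SI: a = 0.5252 AU = 7.85699e+10 m.
p = a (1 − e²).
p = 7.85699e+10 · (1 − (0.3056)²) = 7.85699e+10 · 0.906609 ≈ 7.123e+10 m = 0.4762 AU.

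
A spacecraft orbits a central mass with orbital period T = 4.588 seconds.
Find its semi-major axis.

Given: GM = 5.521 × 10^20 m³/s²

Invert Kepler's third law: a = (GM · T² / (4π²))^(1/3).
Substituting T = 4.588 s and GM = 5.521e+20 m³/s²:
a = (5.521e+20 · (4.588)² / (4π²))^(1/3) m
a ≈ 6.652e+06 m = 6.652 Mm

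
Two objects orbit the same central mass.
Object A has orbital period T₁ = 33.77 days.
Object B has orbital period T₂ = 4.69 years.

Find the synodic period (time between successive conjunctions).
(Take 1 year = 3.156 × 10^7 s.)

Convert to SI: T₁ = 33.77 days = 2.91773e+06 s; T₂ = 4.69 years = 1.48016e+08 s.
T_syn = |T₁ · T₂ / (T₁ − T₂)|.
T_syn = |2.91773e+06 · 1.48016e+08 / (2.91773e+06 − 1.48016e+08)| s ≈ 2.976e+06 s = 34.45 days.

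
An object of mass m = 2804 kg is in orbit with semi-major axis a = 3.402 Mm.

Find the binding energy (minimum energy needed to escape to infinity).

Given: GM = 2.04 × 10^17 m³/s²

Convert to SI: a = 3.402 Mm = 3.402e+06 m.
Total orbital energy is E = −GMm/(2a); binding energy is E_bind = −E = GMm/(2a).
E_bind = 2.04e+17 · 2804 / (2 · 3.402e+06) J ≈ 8.407e+13 J = 84.07 TJ.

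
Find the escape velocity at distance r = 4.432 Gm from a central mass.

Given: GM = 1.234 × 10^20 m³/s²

Convert to SI: r = 4.432 Gm = 4.432e+09 m.
Escape velocity comes from setting total energy to zero: ½v² − GM/r = 0 ⇒ v_esc = √(2GM / r).
v_esc = √(2 · 1.234e+20 / 4.432e+09) m/s ≈ 2.36e+05 m/s = 236 km/s.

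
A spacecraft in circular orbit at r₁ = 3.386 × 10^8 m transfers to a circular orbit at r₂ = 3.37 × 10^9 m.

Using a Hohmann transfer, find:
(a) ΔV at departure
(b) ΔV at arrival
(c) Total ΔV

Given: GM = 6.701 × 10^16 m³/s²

Transfer semi-major axis: a_t = (r₁ + r₂)/2 = (3.386e+08 + 3.37e+09)/2 = 1.8543e+09 m.
Circular speeds: v₁ = √(GM/r₁) = 14067.8 m/s, v₂ = √(GM/r₂) = 4459.18 m/s.
Transfer speeds (vis-viva v² = GM(2/r − 1/a_t)): v₁ᵗ = 18964.9 m/s, v₂ᵗ = 1905.5 m/s.
(a) ΔV₁ = |v₁ᵗ − v₁| ≈ 4897 m/s = 4.897 km/s.
(b) ΔV₂ = |v₂ − v₂ᵗ| ≈ 2554 m/s = 2.554 km/s.
(c) ΔV_total = ΔV₁ + ΔV₂ ≈ 7451 m/s = 7.451 km/s.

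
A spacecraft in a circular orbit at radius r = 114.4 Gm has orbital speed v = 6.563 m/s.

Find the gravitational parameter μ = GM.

Convert to SI: r = 114.4 Gm = 1.144e+11 m.
For a circular orbit v² = GM/r, so GM = v² · r.
GM = (6.563)² · 1.144e+11 m³/s² ≈ 4.928e+12 m³/s² = 4.928 × 10^12 m³/s².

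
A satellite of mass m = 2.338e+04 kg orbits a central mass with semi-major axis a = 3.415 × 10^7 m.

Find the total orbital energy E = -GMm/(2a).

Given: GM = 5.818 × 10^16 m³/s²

E = −GMm / (2a).
E = −5.818e+16 · 2.338e+04 / (2 · 3.415e+07) J ≈ -1.992e+13 J = -19.92 TJ.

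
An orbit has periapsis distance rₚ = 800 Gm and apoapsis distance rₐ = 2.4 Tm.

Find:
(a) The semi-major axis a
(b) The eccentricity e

Convert to SI: rₚ = 800 Gm = 8e+11 m; rₐ = 2.4 Tm = 2.4e+12 m.
(a) a = (rₚ + rₐ) / 2 = (8e+11 + 2.4e+12) / 2 ≈ 1.6e+12 m = 1.6 Tm.
(b) e = (rₐ − rₚ) / (rₐ + rₚ) = (2.4e+12 − 8e+11) / (2.4e+12 + 8e+11) ≈ 0.5.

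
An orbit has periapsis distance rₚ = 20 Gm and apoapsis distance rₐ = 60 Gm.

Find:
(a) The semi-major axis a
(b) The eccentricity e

Convert to SI: rₚ = 20 Gm = 2e+10 m; rₐ = 60 Gm = 6e+10 m.
(a) a = (rₚ + rₐ) / 2 = (2e+10 + 6e+10) / 2 ≈ 4e+10 m = 40 Gm.
(b) e = (rₐ − rₚ) / (rₐ + rₚ) = (6e+10 − 2e+10) / (6e+10 + 2e+10) ≈ 0.5.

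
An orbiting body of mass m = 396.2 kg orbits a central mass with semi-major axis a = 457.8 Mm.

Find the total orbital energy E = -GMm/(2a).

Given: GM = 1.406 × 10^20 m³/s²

Convert to SI: a = 457.8 Mm = 4.578e+08 m.
E = −GMm / (2a).
E = −1.406e+20 · 396.2 / (2 · 4.578e+08) J ≈ -6.084e+13 J = -60.84 TJ.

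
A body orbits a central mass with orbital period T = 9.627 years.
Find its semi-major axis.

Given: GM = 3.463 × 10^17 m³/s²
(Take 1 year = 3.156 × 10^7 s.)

Convert to SI: T = 9.627 years = 3.03828e+08 s.
Invert Kepler's third law: a = (GM · T² / (4π²))^(1/3).
Substituting T = 3.03828e+08 s and GM = 3.463e+17 m³/s²:
a = (3.463e+17 · (3.03828e+08)² / (4π²))^(1/3) m
a ≈ 9.321e+10 m = 93.21 Gm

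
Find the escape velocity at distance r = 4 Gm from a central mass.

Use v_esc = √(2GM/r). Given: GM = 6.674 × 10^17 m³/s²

Convert to SI: r = 4 Gm = 4e+09 m.
Escape velocity comes from setting total energy to zero: ½v² − GM/r = 0 ⇒ v_esc = √(2GM / r).
v_esc = √(2 · 6.674e+17 / 4e+09) m/s ≈ 1.827e+04 m/s = 18.27 km/s.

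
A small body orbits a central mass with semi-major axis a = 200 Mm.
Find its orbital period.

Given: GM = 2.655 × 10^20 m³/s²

Convert to SI: a = 200 Mm = 2e+08 m.
Kepler's third law: T = 2π √(a³ / GM).
Substituting a = 2e+08 m and GM = 2.655e+20 m³/s²:
T = 2π √((2e+08)³ / 2.655e+20) s
T ≈ 1091 s = 18.18 minutes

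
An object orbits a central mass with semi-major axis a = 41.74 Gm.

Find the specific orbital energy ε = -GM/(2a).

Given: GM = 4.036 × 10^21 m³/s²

Convert to SI: a = 41.74 Gm = 4.174e+10 m.
ε = −GM / (2a).
ε = −4.036e+21 / (2 · 4.174e+10) J/kg ≈ -4.835e+10 J/kg = -48.35 GJ/kg.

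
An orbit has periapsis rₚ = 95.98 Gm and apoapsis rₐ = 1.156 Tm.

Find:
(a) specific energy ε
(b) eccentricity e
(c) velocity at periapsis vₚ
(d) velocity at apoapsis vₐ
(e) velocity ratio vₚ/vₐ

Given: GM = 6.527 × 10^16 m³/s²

Convert to SI: rₚ = 95.98 Gm = 9.598e+10 m; rₐ = 1.156 Tm = 1.156e+12 m.
(a) With a = (rₚ + rₐ)/2 = 6.2599e+11 m, ε = −GM/(2a) = −6.527e+16/(2 · 6.2599e+11) J/kg ≈ -5.213e+04 J/kg
(b) e = (rₐ − rₚ)/(rₐ + rₚ) = (1.156e+12 − 9.598e+10)/(1.156e+12 + 9.598e+10) ≈ 0.8467
(c) With a = (rₚ + rₐ)/2 = 6.2599e+11 m, vₚ = √(GM (2/rₚ − 1/a)) = √(6.527e+16 · (2/9.598e+10 − 1/6.2599e+11)) m/s ≈ 1121 m/s
(d) With a = (rₚ + rₐ)/2 = 6.2599e+11 m, vₐ = √(GM (2/rₐ − 1/a)) = √(6.527e+16 · (2/1.156e+12 − 1/6.2599e+11)) m/s ≈ 93.04 m/s
(e) Conservation of angular momentum (rₚvₚ = rₐvₐ) gives vₚ/vₐ = rₐ/rₚ = 1.156e+12/9.598e+10 ≈ 12.04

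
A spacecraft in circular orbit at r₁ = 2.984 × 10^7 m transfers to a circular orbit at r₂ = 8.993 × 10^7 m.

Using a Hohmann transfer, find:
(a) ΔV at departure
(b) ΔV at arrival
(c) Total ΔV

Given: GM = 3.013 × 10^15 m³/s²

Transfer semi-major axis: a_t = (r₁ + r₂)/2 = (2.984e+07 + 8.993e+07)/2 = 5.9885e+07 m.
Circular speeds: v₁ = √(GM/r₁) = 10048.5 m/s, v₂ = √(GM/r₂) = 5788.25 m/s.
Transfer speeds (vis-viva v² = GM(2/r − 1/a_t)): v₁ᵗ = 12313.8 m/s, v₂ᵗ = 4085.9 m/s.
(a) ΔV₁ = |v₁ᵗ − v₁| ≈ 2265 m/s = 2.265 km/s.
(b) ΔV₂ = |v₂ − v₂ᵗ| ≈ 1702 m/s = 1.702 km/s.
(c) ΔV_total = ΔV₁ + ΔV₂ ≈ 3968 m/s = 3.968 km/s.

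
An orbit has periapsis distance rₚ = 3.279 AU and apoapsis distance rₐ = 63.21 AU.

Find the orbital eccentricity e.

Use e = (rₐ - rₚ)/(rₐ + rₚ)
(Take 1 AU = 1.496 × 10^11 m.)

Convert to SI: rₚ = 3.279 AU = 4.90538e+11 m; rₐ = 63.21 AU = 9.45622e+12 m.
e = (rₐ − rₚ) / (rₐ + rₚ).
e = (9.45622e+12 − 4.90538e+11) / (9.45622e+12 + 4.90538e+11) = 8.96568e+12 / 9.94675e+12 ≈ 0.9014.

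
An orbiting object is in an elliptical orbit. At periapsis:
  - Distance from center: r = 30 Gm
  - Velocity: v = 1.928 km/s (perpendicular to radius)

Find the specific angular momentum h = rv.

Convert to SI: r = 30 Gm = 3e+10 m; v = 1.928 km/s = 1928 m/s.
With v perpendicular to r, h = r · v.
h = 3e+10 · 1928 m²/s ≈ 5.784e+13 m²/s.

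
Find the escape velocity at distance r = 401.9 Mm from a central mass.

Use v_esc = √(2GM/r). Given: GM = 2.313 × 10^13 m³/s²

Convert to SI: r = 401.9 Mm = 4.019e+08 m.
Escape velocity comes from setting total energy to zero: ½v² − GM/r = 0 ⇒ v_esc = √(2GM / r).
v_esc = √(2 · 2.313e+13 / 4.019e+08) m/s ≈ 339.3 m/s = 339.3 m/s.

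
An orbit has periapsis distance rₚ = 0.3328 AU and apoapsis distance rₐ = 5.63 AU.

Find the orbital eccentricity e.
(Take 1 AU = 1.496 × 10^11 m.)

Convert to SI: rₚ = 0.3328 AU = 4.97869e+10 m; rₐ = 5.63 AU = 8.42248e+11 m.
e = (rₐ − rₚ) / (rₐ + rₚ).
e = (8.42248e+11 − 4.97869e+10) / (8.42248e+11 + 4.97869e+10) = 7.92461e+11 / 8.92035e+11 ≈ 0.8884.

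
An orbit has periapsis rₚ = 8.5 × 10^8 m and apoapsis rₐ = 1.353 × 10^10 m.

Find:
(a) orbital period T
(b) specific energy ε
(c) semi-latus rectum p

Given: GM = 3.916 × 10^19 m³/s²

(a) With a = (rₚ + rₐ)/2 = 7.19e+09 m, T = 2π √(a³/GM) = 2π √((7.19e+09)³/3.916e+19) s ≈ 6.121e+05 s
(b) With a = (rₚ + rₐ)/2 = 7.19e+09 m, ε = −GM/(2a) = −3.916e+19/(2 · 7.19e+09) J/kg ≈ -2.723e+09 J/kg
(c) From a = (rₚ + rₐ)/2 = 7.19e+09 m and e = (rₐ − rₚ)/(rₐ + rₚ) = 0.88178, p = a(1 − e²) = 7.19e+09 · (1 − (0.88178)²) ≈ 1.6e+09 m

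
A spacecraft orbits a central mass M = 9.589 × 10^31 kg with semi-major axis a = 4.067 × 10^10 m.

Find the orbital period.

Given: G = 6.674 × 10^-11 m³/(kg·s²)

GM = G · M = 6.674e-11 · 9.589e+31 = 6.3997e+21 m³/s².
Kepler's third law: T = 2π √(a³ / GM).
Substituting a = 4.067e+10 m and GM = 6.3997e+21 m³/s²:
T = 2π √((4.067e+10)³ / 6.3997e+21) s
T ≈ 6.442e+05 s = 7.456 days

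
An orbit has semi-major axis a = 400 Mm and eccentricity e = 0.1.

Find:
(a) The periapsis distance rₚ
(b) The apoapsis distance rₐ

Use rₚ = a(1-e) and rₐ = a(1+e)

Convert to SI: a = 400 Mm = 4e+08 m.
(a) rₚ = a(1 − e) = 4e+08 · (1 − 0.1) = 4e+08 · 0.9 ≈ 3.6e+08 m = 360 Mm.
(b) rₐ = a(1 + e) = 4e+08 · (1 + 0.1) = 4e+08 · 1.1 ≈ 4.4e+08 m = 440 Mm.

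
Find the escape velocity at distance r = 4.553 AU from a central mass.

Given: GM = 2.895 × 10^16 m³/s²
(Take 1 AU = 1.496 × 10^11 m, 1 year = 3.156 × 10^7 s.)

Convert to SI: r = 4.553 AU = 6.81129e+11 m.
Escape velocity comes from setting total energy to zero: ½v² − GM/r = 0 ⇒ v_esc = √(2GM / r).
v_esc = √(2 · 2.895e+16 / 6.81129e+11) m/s ≈ 291.6 m/s = 0.06151 AU/year.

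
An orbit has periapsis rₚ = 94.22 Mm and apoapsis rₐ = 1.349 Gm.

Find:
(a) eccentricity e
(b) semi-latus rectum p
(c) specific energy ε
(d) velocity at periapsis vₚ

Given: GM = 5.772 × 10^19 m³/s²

Convert to SI: rₚ = 94.22 Mm = 9.422e+07 m; rₐ = 1.349 Gm = 1.349e+09 m.
(a) e = (rₐ − rₚ)/(rₐ + rₚ) = (1.349e+09 − 9.422e+07)/(1.349e+09 + 9.422e+07) ≈ 0.8694
(b) From a = (rₚ + rₐ)/2 = 7.2161e+08 m and e = (rₐ − rₚ)/(rₐ + rₚ) = 0.869431, p = a(1 − e²) = 7.2161e+08 · (1 − (0.869431)²) ≈ 1.761e+08 m
(c) With a = (rₚ + rₐ)/2 = 7.2161e+08 m, ε = −GM/(2a) = −5.772e+19/(2 · 7.2161e+08) J/kg ≈ -3.999e+10 J/kg
(d) With a = (rₚ + rₐ)/2 = 7.2161e+08 m, vₚ = √(GM (2/rₚ − 1/a)) = √(5.772e+19 · (2/9.422e+07 − 1/7.2161e+08)) m/s ≈ 1.07e+06 m/s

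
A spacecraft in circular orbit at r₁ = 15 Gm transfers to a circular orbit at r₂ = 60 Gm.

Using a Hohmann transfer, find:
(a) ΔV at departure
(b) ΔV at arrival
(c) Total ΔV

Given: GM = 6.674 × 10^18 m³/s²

Convert to SI: r₁ = 15 Gm = 1.5e+10 m; r₂ = 60 Gm = 6e+10 m.
Transfer semi-major axis: a_t = (r₁ + r₂)/2 = (1.5e+10 + 6e+10)/2 = 3.75e+10 m.
Circular speeds: v₁ = √(GM/r₁) = 21093.4 m/s, v₂ = √(GM/r₂) = 10546.7 m/s.
Transfer speeds (vis-viva v² = GM(2/r − 1/a_t)): v₁ᵗ = 26681.3 m/s, v₂ᵗ = 6670.33 m/s.
(a) ΔV₁ = |v₁ᵗ − v₁| ≈ 5588 m/s = 5.588 km/s.
(b) ΔV₂ = |v₂ − v₂ᵗ| ≈ 3876 m/s = 3.876 km/s.
(c) ΔV_total = ΔV₁ + ΔV₂ ≈ 9464 m/s = 9.464 km/s.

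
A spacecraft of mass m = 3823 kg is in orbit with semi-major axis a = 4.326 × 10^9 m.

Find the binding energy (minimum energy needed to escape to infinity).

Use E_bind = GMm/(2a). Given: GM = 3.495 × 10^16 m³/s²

Total orbital energy is E = −GMm/(2a); binding energy is E_bind = −E = GMm/(2a).
E_bind = 3.495e+16 · 3823 / (2 · 4.326e+09) J ≈ 1.544e+10 J = 15.44 GJ.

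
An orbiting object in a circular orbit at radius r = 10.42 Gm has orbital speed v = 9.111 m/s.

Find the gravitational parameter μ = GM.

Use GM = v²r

Convert to SI: r = 10.42 Gm = 1.042e+10 m.
For a circular orbit v² = GM/r, so GM = v² · r.
GM = (9.111)² · 1.042e+10 m³/s² ≈ 8.65e+11 m³/s² = 8.65 × 10^11 m³/s².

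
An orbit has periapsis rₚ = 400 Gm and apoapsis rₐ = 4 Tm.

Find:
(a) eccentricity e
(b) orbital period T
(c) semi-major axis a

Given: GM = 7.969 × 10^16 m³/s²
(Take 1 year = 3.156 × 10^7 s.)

Convert to SI: rₚ = 400 Gm = 4e+11 m; rₐ = 4 Tm = 4e+12 m.
(a) e = (rₐ − rₚ)/(rₐ + rₚ) = (4e+12 − 4e+11)/(4e+12 + 4e+11) ≈ 0.8182
(b) With a = (rₚ + rₐ)/2 = 2.2e+12 m, T = 2π √(a³/GM) = 2π √((2.2e+12)³/7.969e+16) s ≈ 7.263e+10 s
(c) a = (rₚ + rₐ)/2 = (4e+11 + 4e+12)/2 ≈ 2.2e+12 m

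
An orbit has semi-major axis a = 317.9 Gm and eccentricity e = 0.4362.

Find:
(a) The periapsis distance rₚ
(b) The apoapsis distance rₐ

Convert to SI: a = 317.9 Gm = 3.179e+11 m.
(a) rₚ = a(1 − e) = 3.179e+11 · (1 − 0.4362) = 3.179e+11 · 0.5638 ≈ 1.792e+11 m = 179.2 Gm.
(b) rₐ = a(1 + e) = 3.179e+11 · (1 + 0.4362) = 3.179e+11 · 1.4362 ≈ 4.566e+11 m = 456.6 Gm.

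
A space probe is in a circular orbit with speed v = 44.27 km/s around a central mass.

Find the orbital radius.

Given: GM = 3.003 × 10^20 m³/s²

Convert to SI: v = 44.27 km/s = 44270 m/s.
For a circular orbit, v² = GM / r, so r = GM / v².
r = 3.003e+20 / (44270)² m ≈ 1.532e+11 m = 153.2 Gm.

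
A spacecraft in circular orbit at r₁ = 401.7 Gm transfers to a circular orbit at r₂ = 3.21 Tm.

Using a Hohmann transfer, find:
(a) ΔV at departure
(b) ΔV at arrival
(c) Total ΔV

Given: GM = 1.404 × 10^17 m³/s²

Convert to SI: r₁ = 401.7 Gm = 4.017e+11 m; r₂ = 3.21 Tm = 3.21e+12 m.
Transfer semi-major axis: a_t = (r₁ + r₂)/2 = (4.017e+11 + 3.21e+12)/2 = 1.80585e+12 m.
Circular speeds: v₁ = √(GM/r₁) = 591.198 m/s, v₂ = √(GM/r₂) = 209.137 m/s.
Transfer speeds (vis-viva v² = GM(2/r − 1/a_t)): v₁ᵗ = 788.214 m/s, v₂ᵗ = 98.6373 m/s.
(a) ΔV₁ = |v₁ᵗ − v₁| ≈ 197 m/s = 197 m/s.
(b) ΔV₂ = |v₂ − v₂ᵗ| ≈ 110.5 m/s = 110.5 m/s.
(c) ΔV_total = ΔV₁ + ΔV₂ ≈ 307.5 m/s = 307.5 m/s.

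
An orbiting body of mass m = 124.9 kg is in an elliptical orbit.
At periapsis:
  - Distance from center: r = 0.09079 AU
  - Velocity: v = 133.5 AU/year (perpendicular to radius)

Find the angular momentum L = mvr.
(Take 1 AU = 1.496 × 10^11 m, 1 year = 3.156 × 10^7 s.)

Convert to SI: r = 0.09079 AU = 1.35822e+10 m; v = 133.5 AU/year = 632814 m/s.
Since v is perpendicular to r, L = m · v · r.
L = 124.9 · 632814 · 1.35822e+10 kg·m²/s ≈ 1.074e+18 kg·m²/s.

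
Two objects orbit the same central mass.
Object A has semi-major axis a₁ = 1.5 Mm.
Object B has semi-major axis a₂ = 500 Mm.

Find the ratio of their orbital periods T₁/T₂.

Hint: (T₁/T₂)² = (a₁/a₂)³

Convert to SI: a₁ = 1.5 Mm = 1.5e+06 m; a₂ = 500 Mm = 5e+08 m.
From Kepler's third law, (T₁/T₂)² = (a₁/a₂)³, so T₁/T₂ = (a₁/a₂)^(3/2).
a₁/a₂ = 1.5e+06 / 5e+08 = 0.003.
T₁/T₂ = (0.003)^(3/2) ≈ 0.0001643.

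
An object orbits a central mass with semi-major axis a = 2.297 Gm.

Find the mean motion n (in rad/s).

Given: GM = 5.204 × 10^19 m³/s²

Convert to SI: a = 2.297 Gm = 2.297e+09 m.
n = √(GM / a³).
n = √(5.204e+19 / (2.297e+09)³) rad/s ≈ 6.553e-05 rad/s.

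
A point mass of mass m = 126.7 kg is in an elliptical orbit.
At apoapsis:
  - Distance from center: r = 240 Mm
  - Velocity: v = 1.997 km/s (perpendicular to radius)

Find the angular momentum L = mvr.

Convert to SI: r = 240 Mm = 2.4e+08 m; v = 1.997 km/s = 1997 m/s.
Since v is perpendicular to r, L = m · v · r.
L = 126.7 · 1997 · 2.4e+08 kg·m²/s ≈ 6.072e+13 kg·m²/s.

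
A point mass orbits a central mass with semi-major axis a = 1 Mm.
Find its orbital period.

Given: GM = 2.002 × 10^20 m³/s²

Convert to SI: a = 1 Mm = 1e+06 m.
Kepler's third law: T = 2π √(a³ / GM).
Substituting a = 1e+06 m and GM = 2.002e+20 m³/s²:
T = 2π √((1e+06)³ / 2.002e+20) s
T ≈ 0.4441 s = 0.4441 seconds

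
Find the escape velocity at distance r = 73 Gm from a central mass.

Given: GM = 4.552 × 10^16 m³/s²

Convert to SI: r = 73 Gm = 7.3e+10 m.
Escape velocity comes from setting total energy to zero: ½v² − GM/r = 0 ⇒ v_esc = √(2GM / r).
v_esc = √(2 · 4.552e+16 / 7.3e+10) m/s ≈ 1117 m/s = 1.117 km/s.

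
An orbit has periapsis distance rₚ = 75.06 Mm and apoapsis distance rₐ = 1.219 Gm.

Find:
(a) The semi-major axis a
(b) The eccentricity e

Convert to SI: rₚ = 75.06 Mm = 7.506e+07 m; rₐ = 1.219 Gm = 1.219e+09 m.
(a) a = (rₚ + rₐ) / 2 = (7.506e+07 + 1.219e+09) / 2 ≈ 6.47e+08 m = 647 Mm.
(b) e = (rₐ − rₚ) / (rₐ + rₚ) = (1.219e+09 − 7.506e+07) / (1.219e+09 + 7.506e+07) ≈ 0.884.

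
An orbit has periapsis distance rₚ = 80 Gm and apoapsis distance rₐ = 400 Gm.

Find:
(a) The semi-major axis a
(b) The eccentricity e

Convert to SI: rₚ = 80 Gm = 8e+10 m; rₐ = 400 Gm = 4e+11 m.
(a) a = (rₚ + rₐ) / 2 = (8e+10 + 4e+11) / 2 ≈ 2.4e+11 m = 240 Gm.
(b) e = (rₐ − rₚ) / (rₐ + rₚ) = (4e+11 − 8e+10) / (4e+11 + 8e+10) ≈ 0.6667.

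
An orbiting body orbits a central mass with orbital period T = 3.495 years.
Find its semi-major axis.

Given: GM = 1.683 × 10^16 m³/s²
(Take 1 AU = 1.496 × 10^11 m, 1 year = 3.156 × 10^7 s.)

Convert to SI: T = 3.495 years = 1.10302e+08 s.
Invert Kepler's third law: a = (GM · T² / (4π²))^(1/3).
Substituting T = 1.10302e+08 s and GM = 1.683e+16 m³/s²:
a = (1.683e+16 · (1.10302e+08)² / (4π²))^(1/3) m
a ≈ 1.731e+10 m = 0.1157 AU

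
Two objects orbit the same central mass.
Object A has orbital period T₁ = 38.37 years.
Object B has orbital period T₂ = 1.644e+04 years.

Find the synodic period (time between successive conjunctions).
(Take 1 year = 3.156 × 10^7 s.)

Convert to SI: T₁ = 38.37 years = 1.21096e+09 s; T₂ = 1.644e+04 years = 5.18846e+11 s.
T_syn = |T₁ · T₂ / (T₁ − T₂)|.
T_syn = |1.21096e+09 · 5.18846e+11 / (1.21096e+09 − 5.18846e+11)| s ≈ 1.214e+09 s = 38.46 years.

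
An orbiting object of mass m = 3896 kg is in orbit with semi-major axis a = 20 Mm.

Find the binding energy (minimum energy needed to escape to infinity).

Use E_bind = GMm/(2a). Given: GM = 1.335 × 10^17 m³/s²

Convert to SI: a = 20 Mm = 2e+07 m.
Total orbital energy is E = −GMm/(2a); binding energy is E_bind = −E = GMm/(2a).
E_bind = 1.335e+17 · 3896 / (2 · 2e+07) J ≈ 1.3e+13 J = 13 TJ.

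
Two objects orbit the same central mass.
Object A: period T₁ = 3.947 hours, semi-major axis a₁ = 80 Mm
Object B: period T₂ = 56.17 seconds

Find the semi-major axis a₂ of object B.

Convert to SI: T₁ = 3.947 hours = 14209.2 s; a₁ = 80 Mm = 8e+07 m.
Kepler's third law: (T₁/T₂)² = (a₁/a₂)³ ⇒ a₂ = a₁ · (T₂/T₁)^(2/3).
T₂/T₁ = 56.17 / 14209.2 = 0.00395307.
a₂ = 8e+07 · (0.00395307)^(2/3) m ≈ 2e+06 m = 2 Mm.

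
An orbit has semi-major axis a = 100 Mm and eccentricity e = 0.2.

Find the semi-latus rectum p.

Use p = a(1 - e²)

Convert to SI: a = 100 Mm = 1e+08 m.
p = a (1 − e²).
p = 1e+08 · (1 − (0.2)²) = 1e+08 · 0.96 ≈ 9.6e+07 m = 96 Mm.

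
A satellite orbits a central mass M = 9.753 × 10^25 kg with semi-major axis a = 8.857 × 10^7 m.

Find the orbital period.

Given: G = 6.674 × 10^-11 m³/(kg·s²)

GM = G · M = 6.674e-11 · 9.753e+25 = 6.50915e+15 m³/s².
Kepler's third law: T = 2π √(a³ / GM).
Substituting a = 8.857e+07 m and GM = 6.50915e+15 m³/s²:
T = 2π √((8.857e+07)³ / 6.50915e+15) s
T ≈ 6.492e+04 s = 18.03 hours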